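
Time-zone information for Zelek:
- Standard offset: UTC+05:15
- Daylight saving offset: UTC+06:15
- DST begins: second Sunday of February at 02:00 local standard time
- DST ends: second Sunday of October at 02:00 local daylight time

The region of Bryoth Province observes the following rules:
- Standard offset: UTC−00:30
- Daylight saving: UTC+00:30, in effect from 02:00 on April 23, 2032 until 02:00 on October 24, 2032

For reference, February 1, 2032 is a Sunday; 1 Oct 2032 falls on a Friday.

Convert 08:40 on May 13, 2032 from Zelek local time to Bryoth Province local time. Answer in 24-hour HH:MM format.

02:55

1 February 2032 is a Sunday, so the first Sunday is February 1 and the second is February 8.
1 October 2032 is a Friday, so the first Sunday is October 3 and the second is October 10.
May 13, 2032 lies within the daylight-saving period (8 February – 10 October), so Zelek is on daylight time, UTC+06:15.
08:40 Zelek − 6h15m = 02:25 UTC.
At the standard offset (UTC−00:30), 02:25 UTC − 0h30m = 01:55 Bryoth Province standard time.
The standard-time date in Bryoth Province, May 13, 2032, falls between 23 April and 24 October, so daylight saving is in effect and Bryoth Province is at UTC+00:30.
02:25 UTC + 0h30m = 02:55 Bryoth Province.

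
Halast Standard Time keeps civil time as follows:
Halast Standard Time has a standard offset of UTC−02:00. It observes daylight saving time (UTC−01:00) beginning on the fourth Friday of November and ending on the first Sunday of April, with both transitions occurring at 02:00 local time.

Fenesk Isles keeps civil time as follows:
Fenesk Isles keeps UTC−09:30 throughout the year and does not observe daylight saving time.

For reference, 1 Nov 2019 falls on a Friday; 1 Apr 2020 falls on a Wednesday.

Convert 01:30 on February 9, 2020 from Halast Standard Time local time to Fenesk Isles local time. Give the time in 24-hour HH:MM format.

17:00

1 November 2019 is a Friday, so the first Friday is November 1 and the fourth is November 22.
1 April 2020 is a Wednesday, so the first Sunday is April 5.
Daylight saving runs 22 November 2019 – 5 April 2020; February 9, 2020 is inside that window, so Halast Standard Time is at UTC−01:00.
01:30 Halast Standard Time + 1h = 02:30 UTC.
Fenesk Isles has no daylight saving, so its offset is UTC−09:30 year-round.
02:30 UTC − 9h30m = 17:00 Fenesk Isles (rolling into the previous day, 8 February 2020).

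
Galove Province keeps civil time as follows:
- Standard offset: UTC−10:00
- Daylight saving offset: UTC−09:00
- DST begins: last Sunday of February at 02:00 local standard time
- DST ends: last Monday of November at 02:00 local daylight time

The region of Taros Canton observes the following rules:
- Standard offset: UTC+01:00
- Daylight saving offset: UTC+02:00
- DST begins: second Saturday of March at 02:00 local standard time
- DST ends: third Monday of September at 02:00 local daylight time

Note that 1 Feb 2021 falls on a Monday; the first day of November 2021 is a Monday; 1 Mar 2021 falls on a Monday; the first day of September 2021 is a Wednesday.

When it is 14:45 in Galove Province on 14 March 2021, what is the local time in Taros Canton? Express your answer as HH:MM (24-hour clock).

01:45

1 February 2021 is a Monday, so Sundays fall on 7, 14, 21, 28; the last is February 28.
1 November 2021 is a Monday, so Mondays fall on 1, 8, 15, 22, 29; the last is November 29.
14 March 2021 falls between 28 February and 29 November, so daylight saving is in effect and Galove Province is at UTC−09:00.
14:45 Galove Province + 9h = 23:45 UTC.
1 March 2021 is a Monday, so the first Saturday is March 6 and the second is March 13.
1 September 2021 is a Wednesday, so the first Monday is September 6 and the third is September 20.
At the standard offset (UTC+01:00), 23:45 UTC + 1h = 00:45 Taros Canton standard time (rolling into the next day, 15 March 2021).
Daylight saving runs 13 March – 20 September; the standard-time date in Taros Canton, 15 March 2021, is inside that window, so Taros Canton is at UTC+02:00.
23:45 UTC + 2h = 01:45 Taros Canton (rolling into the next day, 15 March 2021).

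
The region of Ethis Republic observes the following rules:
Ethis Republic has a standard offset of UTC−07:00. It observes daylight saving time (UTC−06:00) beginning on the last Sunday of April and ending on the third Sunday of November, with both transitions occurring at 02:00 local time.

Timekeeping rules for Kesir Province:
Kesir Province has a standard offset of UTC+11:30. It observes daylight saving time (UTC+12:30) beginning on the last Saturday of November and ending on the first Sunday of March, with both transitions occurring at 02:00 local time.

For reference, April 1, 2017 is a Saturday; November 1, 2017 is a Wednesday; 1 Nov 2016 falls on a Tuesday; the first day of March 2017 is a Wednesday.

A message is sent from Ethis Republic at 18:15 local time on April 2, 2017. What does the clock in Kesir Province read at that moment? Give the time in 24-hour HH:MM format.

12:45

1 April 2017 is a Saturday, so Sundays fall on 2, 9, 16, 23, 30; the last is April 30.
1 November 2017 is a Wednesday, so the first Sunday is November 5 and the third is November 19.
April 2, 2017 is outside the daylight-saving period (30 April – 19 November), so Ethis Republic is on standard time, UTC−07:00.
18:15 Ethis Republic + 7h = 01:15 UTC (rolling into the next day, 3 April 2017).
1 November 2016 is a Tuesday, so Saturdays fall on 5, 12, 19, 26; the last is November 26.
1 March 2017 is a Wednesday, so the first Sunday is March 5.
At the standard offset (UTC+11:30), 01:15 UTC + 11h30m = 12:45 Kesir Province standard time.
Daylight saving runs 26 November 2016 – 5 March 2017; the standard-time date in Kesir Province, April 3, 2017, is outside that window, so Kesir Province is on standard time at UTC+11:30.
01:15 UTC + 11h30m = 12:45 Kesir Province.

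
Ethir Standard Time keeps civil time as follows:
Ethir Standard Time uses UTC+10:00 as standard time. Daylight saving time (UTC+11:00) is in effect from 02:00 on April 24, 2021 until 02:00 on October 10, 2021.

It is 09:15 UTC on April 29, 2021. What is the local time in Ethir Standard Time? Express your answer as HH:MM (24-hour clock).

20:15

At the standard offset (UTC+10:00), 09:15 UTC + 10h = 19:15 Ethir Standard Time standard time.
The standard-time date in Ethir Standard Time, April 29, 2021, falls between 24 April and 10 October, so daylight saving is in effect and Ethir Standard Time is at UTC+11:00.
09:15 UTC + 11h = 20:15 local.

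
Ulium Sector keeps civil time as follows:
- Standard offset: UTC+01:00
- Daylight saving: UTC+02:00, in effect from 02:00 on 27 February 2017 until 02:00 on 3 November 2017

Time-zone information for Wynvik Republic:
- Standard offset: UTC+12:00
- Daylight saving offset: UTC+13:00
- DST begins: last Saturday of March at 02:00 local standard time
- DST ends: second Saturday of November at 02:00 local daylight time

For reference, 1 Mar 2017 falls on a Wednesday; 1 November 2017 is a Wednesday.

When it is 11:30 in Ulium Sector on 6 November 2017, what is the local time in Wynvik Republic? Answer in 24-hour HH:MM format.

6 November 2017 does not fall between 27 February and 3 November, so daylight saving is not in effect and Ulium Sector is at UTC+01:00.
11:30 Ulium Sector − 1h = 10:30 UTC.
1 March 2017 is a Wednesday, so Saturdays fall on 4, 11, 18, 25; the last is March 25.
1 November 2017 is a Wednesday, so the first Saturday is November 4 and the second is November 11.
At the standard offset (UTC+12:00), 10:30 UTC + 12h = 22:30 Wynvik Republic standard time.
The standard-time date in Wynvik Republic, 6 November 2017, lies within the daylight-saving period (25 March – 11 November), so Wynvik Republic is on daylight time, UTC+13:00.
10:30 UTC + 13h = 23:30 Wynvik Republic.

23:30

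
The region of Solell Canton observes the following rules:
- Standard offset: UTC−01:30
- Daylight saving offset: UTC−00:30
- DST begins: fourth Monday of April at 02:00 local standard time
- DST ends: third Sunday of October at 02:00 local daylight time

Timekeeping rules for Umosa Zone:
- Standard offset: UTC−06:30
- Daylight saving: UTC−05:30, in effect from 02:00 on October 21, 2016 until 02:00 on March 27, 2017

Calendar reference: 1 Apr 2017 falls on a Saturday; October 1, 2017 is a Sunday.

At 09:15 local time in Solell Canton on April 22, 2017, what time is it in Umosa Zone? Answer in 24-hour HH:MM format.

04:15

1 April 2017 is a Saturday, so the first Monday is April 3 and the fourth is April 24.
1 October 2017 is a Sunday, so the first Sunday is October 1 and the third is October 15.
April 22, 2017 is outside the daylight-saving period (24 April – 15 October), so Solell Canton is on standard time, UTC−01:30.
09:15 Solell Canton + 1h30m = 10:45 UTC.
At the standard offset (UTC−06:30), 10:45 UTC − 6h30m = 04:15 Umosa Zone standard time.
The standard-time date in Umosa Zone, April 22, 2017, is outside the daylight-saving period (21 October 2016 – 27 March 2017), so Umosa Zone is on standard time, UTC−06:30.
10:45 UTC − 6h30m = 04:15 Umosa Zone.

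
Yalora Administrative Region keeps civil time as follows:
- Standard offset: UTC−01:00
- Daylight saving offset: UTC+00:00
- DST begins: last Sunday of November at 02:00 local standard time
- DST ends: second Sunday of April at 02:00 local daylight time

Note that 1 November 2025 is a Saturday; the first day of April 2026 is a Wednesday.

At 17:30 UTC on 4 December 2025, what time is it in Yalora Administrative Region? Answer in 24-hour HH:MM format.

1 November 2025 is a Saturday, so Sundays fall on 2, 9, 16, 23, 30; the last is November 30.
1 April 2026 is a Wednesday, so the first Sunday is April 5 and the second is April 12.
At the standard offset (UTC−01:00), 17:30 UTC − 1h = 16:30 Yalora Administrative Region standard time.
The standard-time date in Yalora Administrative Region, 4 December 2025, falls between 30 November 2025 and 12 April 2026, so daylight saving is in effect and Yalora Administrative Region is at UTC+00:00.
17:30 UTC + 0h = 17:30 local.

17:30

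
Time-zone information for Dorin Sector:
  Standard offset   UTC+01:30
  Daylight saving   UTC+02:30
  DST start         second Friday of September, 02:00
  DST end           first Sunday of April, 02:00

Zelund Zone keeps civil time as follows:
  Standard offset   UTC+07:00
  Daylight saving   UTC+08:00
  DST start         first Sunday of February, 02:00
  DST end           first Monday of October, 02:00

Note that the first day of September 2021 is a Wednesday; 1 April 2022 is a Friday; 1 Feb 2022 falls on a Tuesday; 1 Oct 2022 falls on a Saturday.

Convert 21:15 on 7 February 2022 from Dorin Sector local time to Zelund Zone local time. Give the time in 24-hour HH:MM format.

02:45

1 September 2021 is a Wednesday, so the first Friday is September 3 and the second is September 10.
1 April 2022 is a Friday, so the first Sunday is April 3.
7 February 2022 lies within the daylight-saving period (10 September 2021 – 3 April 2022), so Dorin Sector is on daylight time, UTC+02:30.
21:15 Dorin Sector − 2h30m = 18:45 UTC.
1 February 2022 is a Tuesday, so the first Sunday is February 6.
1 October 2022 is a Saturday, so the first Monday is October 3.
At the standard offset (UTC+07:00), 18:45 UTC + 7h = 01:45 Zelund Zone standard time (rolling into the next day, 8 February 2022).
Daylight saving runs 6 February – 3 October; the standard-time date in Zelund Zone, 8 February 2022, is inside that window, so Zelund Zone is at UTC+08:00.
18:45 UTC + 8h = 02:45 Zelund Zone (rolling into the next day, 8 February 2022).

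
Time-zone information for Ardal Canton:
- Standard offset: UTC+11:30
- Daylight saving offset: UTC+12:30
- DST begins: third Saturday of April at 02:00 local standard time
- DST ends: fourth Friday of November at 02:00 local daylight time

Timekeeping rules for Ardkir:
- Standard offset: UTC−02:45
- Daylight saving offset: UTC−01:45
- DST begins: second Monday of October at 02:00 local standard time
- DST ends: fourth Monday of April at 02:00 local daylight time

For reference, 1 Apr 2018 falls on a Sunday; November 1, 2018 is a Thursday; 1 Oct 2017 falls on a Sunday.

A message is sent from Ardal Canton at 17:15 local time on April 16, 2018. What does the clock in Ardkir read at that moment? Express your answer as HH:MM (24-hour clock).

1 April 2018 is a Sunday, so the first Saturday is April 7 and the third is April 21.
1 November 2018 is a Thursday, so the first Friday is November 2 and the fourth is November 23.
April 16, 2018 does not fall between 21 April and 23 November, so daylight saving is not in effect and Ardal Canton is at UTC+11:30.
17:15 Ardal Canton − 11h30m = 05:45 UTC.
1 October 2017 is a Sunday, so the first Monday is October 2 and the second is October 9.
1 April 2018 is a Sunday, so the first Monday is April 2 and the fourth is April 23.
At the standard offset (UTC−02:45), 05:45 UTC − 2h45m = 03:00 Ardkir standard time.
Daylight saving runs 9 October 2017 – 23 April 2018; the standard-time date in Ardkir, April 16, 2018, is inside that window, so Ardkir is at UTC−01:45.
05:45 UTC − 1h45m = 04:00 Ardkir.

04:00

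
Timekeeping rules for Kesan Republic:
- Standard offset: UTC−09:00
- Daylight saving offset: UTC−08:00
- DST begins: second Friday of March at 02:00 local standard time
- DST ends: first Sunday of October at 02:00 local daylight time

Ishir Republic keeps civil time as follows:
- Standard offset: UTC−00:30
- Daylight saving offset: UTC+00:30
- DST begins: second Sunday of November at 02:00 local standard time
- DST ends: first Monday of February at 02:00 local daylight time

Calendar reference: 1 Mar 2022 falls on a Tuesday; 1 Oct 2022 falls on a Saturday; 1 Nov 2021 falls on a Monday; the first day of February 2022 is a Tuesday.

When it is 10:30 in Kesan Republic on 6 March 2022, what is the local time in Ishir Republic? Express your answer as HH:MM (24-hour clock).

19:00

1 March 2022 is a Tuesday, so the first Friday is March 4 and the second is March 11.
1 October 2022 is a Saturday, so the first Sunday is October 2.
Daylight saving runs 11 March – 2 October; 6 March 2022 is outside that window, so Kesan Republic is on standard time at UTC−09:00.
10:30 Kesan Republic + 9h = 19:30 UTC.
1 November 2021 is a Monday, so the first Sunday is November 7 and the second is November 14.
1 February 2022 is a Tuesday, so the first Monday is February 7.
At the standard offset (UTC−00:30), 19:30 UTC − 0h30m = 19:00 Ishir Republic standard time.
The standard-time date in Ishir Republic, 6 March 2022, is outside the daylight-saving period (14 November 2021 – 7 February 2022), so Ishir Republic is on standard time, UTC−00:30.
19:30 UTC − 0h30m = 19:00 Ishir Republic.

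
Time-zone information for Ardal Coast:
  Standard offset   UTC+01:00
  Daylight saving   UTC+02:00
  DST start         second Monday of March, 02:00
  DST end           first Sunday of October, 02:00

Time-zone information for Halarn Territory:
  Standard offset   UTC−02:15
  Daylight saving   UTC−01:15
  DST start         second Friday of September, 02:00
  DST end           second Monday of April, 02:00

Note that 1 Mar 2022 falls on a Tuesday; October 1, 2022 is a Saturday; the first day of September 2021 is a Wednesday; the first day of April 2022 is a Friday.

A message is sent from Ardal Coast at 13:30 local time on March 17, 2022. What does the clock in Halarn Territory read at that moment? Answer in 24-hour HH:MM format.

10:15

1 March 2022 is a Tuesday, so the first Monday is March 7 and the second is March 14.
1 October 2022 is a Saturday, so the first Sunday is October 2.
March 17, 2022 lies within the daylight-saving period (14 March – 2 October), so Ardal Coast is on daylight time, UTC+02:00.
13:30 Ardal Coast − 2h = 11:30 UTC.
1 September 2021 is a Wednesday, so the first Friday is September 3 and the second is September 10.
1 April 2022 is a Friday, so the first Monday is April 4 and the second is April 11.
At the standard offset (UTC−02:15), 11:30 UTC − 2h15m = 09:15 Halarn Territory standard time.
Daylight saving runs 10 September 2021 – 11 April 2022; the standard-time date in Halarn Territory, March 17, 2022, is inside that window, so Halarn Territory is at UTC−01:15.
11:30 UTC − 1h15m = 10:15 Halarn Territory.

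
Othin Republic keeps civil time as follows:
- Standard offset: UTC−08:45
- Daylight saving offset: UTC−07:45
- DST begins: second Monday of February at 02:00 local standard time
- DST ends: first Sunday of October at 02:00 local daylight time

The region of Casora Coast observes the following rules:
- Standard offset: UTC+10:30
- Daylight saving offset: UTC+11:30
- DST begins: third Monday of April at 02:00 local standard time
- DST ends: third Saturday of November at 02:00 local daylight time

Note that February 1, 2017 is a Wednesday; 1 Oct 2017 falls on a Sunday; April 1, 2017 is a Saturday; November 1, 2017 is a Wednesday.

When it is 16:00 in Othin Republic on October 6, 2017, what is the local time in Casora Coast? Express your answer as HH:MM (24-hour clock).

12:15

1 February 2017 is a Wednesday, so the first Monday is February 6 and the second is February 13.
1 October 2017 is a Sunday, so the first Sunday is October 1.
October 6, 2017 is outside the daylight-saving period (13 February – 1 October), so Othin Republic is on standard time, UTC−08:45.
16:00 Othin Republic + 8h45m = 00:45 UTC (rolling into the next day, 7 October 2017).
1 April 2017 is a Saturday, so the first Monday is April 3 and the third is April 17.
1 November 2017 is a Wednesday, so the first Saturday is November 4 and the third is November 18.
At the standard offset (UTC+10:30), 00:45 UTC + 10h30m = 11:15 Casora Coast standard time.
The standard-time date in Casora Coast, October 7, 2017, falls between 17 April and 18 November, so daylight saving is in effect and Casora Coast is at UTC+11:30.
00:45 UTC + 11h30m = 12:15 Casora Coast.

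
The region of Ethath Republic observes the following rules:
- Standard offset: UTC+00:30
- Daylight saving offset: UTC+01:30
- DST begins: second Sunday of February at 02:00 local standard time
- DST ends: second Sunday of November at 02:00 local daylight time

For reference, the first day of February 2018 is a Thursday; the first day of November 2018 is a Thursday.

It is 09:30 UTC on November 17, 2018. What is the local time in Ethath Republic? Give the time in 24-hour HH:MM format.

10:00

1 February 2018 is a Thursday, so the first Sunday is February 4 and the second is February 11.
1 November 2018 is a Thursday, so the first Sunday is November 4 and the second is November 11.
At the standard offset (UTC+00:30), 09:30 UTC + 0h30m = 10:00 Ethath Republic standard time.
Daylight saving runs 11 February – 11 November; the standard-time date in Ethath Republic, November 17, 2018, is outside that window, so Ethath Republic is on standard time at UTC+00:30.
09:30 UTC + 0h30m = 10:00 local.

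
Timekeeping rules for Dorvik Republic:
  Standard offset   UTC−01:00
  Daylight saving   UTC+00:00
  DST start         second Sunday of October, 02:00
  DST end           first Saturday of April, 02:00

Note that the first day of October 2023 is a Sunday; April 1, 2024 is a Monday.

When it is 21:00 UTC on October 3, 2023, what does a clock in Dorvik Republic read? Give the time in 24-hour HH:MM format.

1 October 2023 is a Sunday, so the first Sunday is October 1 and the second is October 8.
1 April 2024 is a Monday, so the first Saturday is April 6.
At the standard offset (UTC−01:00), 21:00 UTC − 1h = 20:00 Dorvik Republic standard time.
The standard-time date in Dorvik Republic, October 3, 2023, is outside the daylight-saving period (8 October 2023 – 6 April 2024), so Dorvik Republic is on standard time, UTC−01:00.
21:00 UTC − 1h = 20:00 local.

20:00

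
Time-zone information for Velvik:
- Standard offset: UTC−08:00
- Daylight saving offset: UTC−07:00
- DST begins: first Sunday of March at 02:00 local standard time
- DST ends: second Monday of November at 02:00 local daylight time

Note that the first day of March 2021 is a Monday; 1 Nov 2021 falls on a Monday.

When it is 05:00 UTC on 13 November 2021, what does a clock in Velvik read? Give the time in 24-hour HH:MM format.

1 March 2021 is a Monday, so the first Sunday is March 7.
1 November 2021 is a Monday, so the first Monday is November 1 and the second is November 8.
At the standard offset (UTC−08:00), 05:00 UTC − 8h = 21:00 Velvik standard time (rolling into the previous day, 12 November 2021).
Daylight saving runs 7 March – 8 November; the standard-time date in Velvik, 12 November 2021, is outside that window, so Velvik is on standard time at UTC−08:00.
05:00 UTC − 8h = 21:00 local (rolling into the previous day, 12 November 2021).

21:00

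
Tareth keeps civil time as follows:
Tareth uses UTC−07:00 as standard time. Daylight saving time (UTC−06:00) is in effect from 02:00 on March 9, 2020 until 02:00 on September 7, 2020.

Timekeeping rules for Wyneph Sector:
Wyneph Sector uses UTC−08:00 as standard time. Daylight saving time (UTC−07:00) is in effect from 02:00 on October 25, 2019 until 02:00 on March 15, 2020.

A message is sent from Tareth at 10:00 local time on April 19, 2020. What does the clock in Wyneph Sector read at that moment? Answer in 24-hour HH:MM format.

April 19, 2020 falls between 9 March and 7 September, so daylight saving is in effect and Tareth is at UTC−06:00.
10:00 Tareth + 6h = 16:00 UTC.
At the standard offset (UTC−08:00), 16:00 UTC − 8h = 08:00 Wyneph Sector standard time.
The standard-time date in Wyneph Sector, April 19, 2020, is outside the daylight-saving period (25 October 2019 – 15 March 2020), so Wyneph Sector is on standard time, UTC−08:00.
16:00 UTC − 8h = 08:00 Wyneph Sector.

08:00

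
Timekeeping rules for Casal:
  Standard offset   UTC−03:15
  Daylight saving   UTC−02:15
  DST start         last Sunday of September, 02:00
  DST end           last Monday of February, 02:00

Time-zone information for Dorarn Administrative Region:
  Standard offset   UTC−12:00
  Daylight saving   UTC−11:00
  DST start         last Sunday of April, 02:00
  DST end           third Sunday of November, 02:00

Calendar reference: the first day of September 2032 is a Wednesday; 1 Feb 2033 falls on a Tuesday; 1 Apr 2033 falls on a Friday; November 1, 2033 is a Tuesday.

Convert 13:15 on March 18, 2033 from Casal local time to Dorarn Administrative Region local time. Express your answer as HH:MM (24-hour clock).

1 September 2032 is a Wednesday, so Sundays fall on 5, 12, 19, 26; the last is September 26.
1 February 2033 is a Tuesday, so Mondays fall on 7, 14, 21, 28; the last is February 28.
March 18, 2033 is outside the daylight-saving period (26 September 2032 – 28 February 2033), so Casal is on standard time, UTC−03:15.
13:15 Casal + 3h15m = 16:30 UTC.
1 April 2033 is a Friday, so Sundays fall on 3, 10, 17, 24; the last is April 24.
1 November 2033 is a Tuesday, so the first Sunday is November 6 and the third is November 20.
At the standard offset (UTC−12:00), 16:30 UTC − 12h = 04:30 Dorarn Administrative Region standard time.
The standard-time date in Dorarn Administrative Region, March 18, 2033, does not fall between 24 April and 20 November, so daylight saving is not in effect and Dorarn Administrative Region is at UTC−12:00.
16:30 UTC − 12h = 04:30 Dorarn Administrative Region.

04:30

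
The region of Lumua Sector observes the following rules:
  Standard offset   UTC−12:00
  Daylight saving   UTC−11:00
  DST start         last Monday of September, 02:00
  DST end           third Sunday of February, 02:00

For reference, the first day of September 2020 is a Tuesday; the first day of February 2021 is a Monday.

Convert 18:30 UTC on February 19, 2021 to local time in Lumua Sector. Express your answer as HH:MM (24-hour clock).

1 September 2020 is a Tuesday, so Mondays fall on 7, 14, 21, 28; the last is September 28.
1 February 2021 is a Monday, so the first Sunday is February 7 and the third is February 21.
At the standard offset (UTC−12:00), 18:30 UTC − 12h = 06:30 Lumua Sector standard time.
Daylight saving runs 28 September 2020 – 21 February 2021; the standard-time date in Lumua Sector, February 19, 2021, is inside that window, so Lumua Sector is at UTC−11:00.
18:30 UTC − 11h = 07:30 local.

07:30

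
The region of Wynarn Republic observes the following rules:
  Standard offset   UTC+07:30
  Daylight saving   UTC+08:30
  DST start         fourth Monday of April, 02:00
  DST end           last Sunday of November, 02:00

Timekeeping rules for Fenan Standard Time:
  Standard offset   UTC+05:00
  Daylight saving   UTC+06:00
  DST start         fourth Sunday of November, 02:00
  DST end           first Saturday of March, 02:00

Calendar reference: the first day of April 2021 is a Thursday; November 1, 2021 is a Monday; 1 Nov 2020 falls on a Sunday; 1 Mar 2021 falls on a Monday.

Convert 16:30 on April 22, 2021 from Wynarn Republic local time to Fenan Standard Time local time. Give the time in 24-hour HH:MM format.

1 April 2021 is a Thursday, so the first Monday is April 5 and the fourth is April 26.
1 November 2021 is a Monday, so Sundays fall on 7, 14, 21, 28; the last is November 28.
Daylight saving runs 26 April – 28 November; April 22, 2021 is outside that window, so Wynarn Republic is on standard time at UTC+07:30.
16:30 Wynarn Republic − 7h30m = 09:00 UTC.
1 November 2020 is a Sunday, so the first Sunday is November 1 and the fourth is November 22.
1 March 2021 is a Monday, so the first Saturday is March 6.
At the standard offset (UTC+05:00), 09:00 UTC + 5h = 14:00 Fenan Standard Time standard time.
The standard-time date in Fenan Standard Time, April 22, 2021, is outside the daylight-saving period (22 November 2020 – 6 March 2021), so Fenan Standard Time is on standard time, UTC+05:00.
09:00 UTC + 5h = 14:00 Fenan Standard Time.

14:00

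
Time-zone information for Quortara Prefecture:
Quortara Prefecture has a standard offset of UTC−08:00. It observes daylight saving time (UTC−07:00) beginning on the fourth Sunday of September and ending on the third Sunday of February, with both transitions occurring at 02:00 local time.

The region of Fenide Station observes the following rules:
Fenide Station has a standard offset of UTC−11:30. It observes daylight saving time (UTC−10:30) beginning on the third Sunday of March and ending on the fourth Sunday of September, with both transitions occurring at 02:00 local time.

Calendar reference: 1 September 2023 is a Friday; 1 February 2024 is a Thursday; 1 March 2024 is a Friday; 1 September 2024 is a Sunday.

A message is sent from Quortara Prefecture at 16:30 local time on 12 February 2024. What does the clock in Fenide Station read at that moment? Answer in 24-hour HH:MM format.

1 September 2023 is a Friday, so the first Sunday is September 3 and the fourth is September 24.
1 February 2024 is a Thursday, so the first Sunday is February 4 and the third is February 18.
12 February 2024 falls between 24 September 2023 and 18 February 2024, so daylight saving is in effect and Quortara Prefecture is at UTC−07:00.
16:30 Quortara Prefecture + 7h = 23:30 UTC.
1 March 2024 is a Friday, so the first Sunday is March 3 and the third is March 17.
1 September 2024 is a Sunday, so the first Sunday is September 1 and the fourth is September 22.
At the standard offset (UTC−11:30), 23:30 UTC − 11h30m = 12:00 Fenide Station standard time.
The standard-time date in Fenide Station, 12 February 2024, does not fall between 17 March and 22 September, so daylight saving is not in effect and Fenide Station is at UTC−11:30.
23:30 UTC − 11h30m = 12:00 Fenide Station.

12:00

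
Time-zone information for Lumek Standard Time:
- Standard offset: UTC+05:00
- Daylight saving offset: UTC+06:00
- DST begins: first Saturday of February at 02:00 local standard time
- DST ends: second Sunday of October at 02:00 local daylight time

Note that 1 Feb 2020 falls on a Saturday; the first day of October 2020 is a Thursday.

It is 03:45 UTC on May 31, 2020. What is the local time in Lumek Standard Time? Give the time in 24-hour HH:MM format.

1 February 2020 is a Saturday, so the first Saturday is February 1.
1 October 2020 is a Thursday, so the first Sunday is October 4 and the second is October 11.
At the standard offset (UTC+05:00), 03:45 UTC + 5h = 08:45 Lumek Standard Time standard time.
Daylight saving runs 1 February – 11 October; the standard-time date in Lumek Standard Time, May 31, 2020, is inside that window, so Lumek Standard Time is at UTC+06:00.
03:45 UTC + 6h = 09:45 local.

09:45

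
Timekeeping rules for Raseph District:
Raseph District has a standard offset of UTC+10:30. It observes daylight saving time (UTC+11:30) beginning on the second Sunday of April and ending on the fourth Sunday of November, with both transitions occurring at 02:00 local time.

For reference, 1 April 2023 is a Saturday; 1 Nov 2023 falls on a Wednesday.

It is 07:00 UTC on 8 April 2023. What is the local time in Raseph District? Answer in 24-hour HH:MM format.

1 April 2023 is a Saturday, so the first Sunday is April 2 and the second is April 9.
1 November 2023 is a Wednesday, so the first Sunday is November 5 and the fourth is November 26.
At the standard offset (UTC+10:30), 07:00 UTC + 10h30m = 17:30 Raseph District standard time.
The standard-time date in Raseph District, 8 April 2023, is outside the daylight-saving period (9 April – 26 November), so Raseph District is on standard time, UTC+10:30.
07:00 UTC + 10h30m = 17:30 local.

17:30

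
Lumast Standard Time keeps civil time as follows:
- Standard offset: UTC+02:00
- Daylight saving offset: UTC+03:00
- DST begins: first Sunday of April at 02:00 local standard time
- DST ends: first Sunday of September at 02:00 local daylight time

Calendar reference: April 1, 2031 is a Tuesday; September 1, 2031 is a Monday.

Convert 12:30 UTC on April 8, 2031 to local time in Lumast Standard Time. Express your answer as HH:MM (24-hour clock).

1 April 2031 is a Tuesday, so the first Sunday is April 6.
1 September 2031 is a Monday, so the first Sunday is September 7.
At the standard offset (UTC+02:00), 12:30 UTC + 2h = 14:30 Lumast Standard Time standard time.
The standard-time date in Lumast Standard Time, April 8, 2031, lies within the daylight-saving period (6 April – 7 September), so Lumast Standard Time is on daylight time, UTC+03:00.
12:30 UTC + 3h = 15:30 local.

15:30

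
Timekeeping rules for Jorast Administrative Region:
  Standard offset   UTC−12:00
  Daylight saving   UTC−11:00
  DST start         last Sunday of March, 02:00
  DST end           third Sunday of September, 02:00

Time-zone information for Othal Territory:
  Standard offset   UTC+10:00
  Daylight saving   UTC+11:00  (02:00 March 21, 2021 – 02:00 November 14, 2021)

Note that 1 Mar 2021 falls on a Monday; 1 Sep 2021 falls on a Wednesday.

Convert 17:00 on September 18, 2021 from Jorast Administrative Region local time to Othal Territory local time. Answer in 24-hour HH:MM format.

1 March 2021 is a Monday, so Sundays fall on 7, 14, 21, 28; the last is March 28.
1 September 2021 is a Wednesday, so the first Sunday is September 5 and the third is September 19.
September 18, 2021 lies within the daylight-saving period (28 March – 19 September), so Jorast Administrative Region is on daylight time, UTC−11:00.
17:00 Jorast Administrative Region + 11h = 04:00 UTC (rolling into the next day, 19 September 2021).
At the standard offset (UTC+10:00), 04:00 UTC + 10h = 14:00 Othal Territory standard time.
The standard-time date in Othal Territory, September 19, 2021, falls between 21 March and 14 November, so daylight saving is in effect and Othal Territory is at UTC+11:00.
04:00 UTC + 11h = 15:00 Othal Territory.

15:00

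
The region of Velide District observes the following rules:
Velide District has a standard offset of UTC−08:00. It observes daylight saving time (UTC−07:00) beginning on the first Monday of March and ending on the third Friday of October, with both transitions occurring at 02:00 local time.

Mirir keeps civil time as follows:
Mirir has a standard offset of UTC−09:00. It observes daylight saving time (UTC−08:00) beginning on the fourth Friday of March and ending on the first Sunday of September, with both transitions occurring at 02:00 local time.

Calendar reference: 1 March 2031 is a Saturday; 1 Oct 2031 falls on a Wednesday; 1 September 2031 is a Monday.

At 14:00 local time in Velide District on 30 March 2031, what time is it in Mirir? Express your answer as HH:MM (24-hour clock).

13:00

1 March 2031 is a Saturday, so the first Monday is March 3.
1 October 2031 is a Wednesday, so the first Friday is October 3 and the third is October 17.
30 March 2031 falls between 3 March and 17 October, so daylight saving is in effect and Velide District is at UTC−07:00.
14:00 Velide District + 7h = 21:00 UTC.
1 March 2031 is a Saturday, so the first Friday is March 7 and the fourth is March 28.
1 September 2031 is a Monday, so the first Sunday is September 7.
At the standard offset (UTC−09:00), 21:00 UTC − 9h = 12:00 Mirir standard time.
The standard-time date in Mirir, 30 March 2031, lies within the daylight-saving period (28 March – 7 September), so Mirir is on daylight time, UTC−08:00.
21:00 UTC − 8h = 13:00 Mirir.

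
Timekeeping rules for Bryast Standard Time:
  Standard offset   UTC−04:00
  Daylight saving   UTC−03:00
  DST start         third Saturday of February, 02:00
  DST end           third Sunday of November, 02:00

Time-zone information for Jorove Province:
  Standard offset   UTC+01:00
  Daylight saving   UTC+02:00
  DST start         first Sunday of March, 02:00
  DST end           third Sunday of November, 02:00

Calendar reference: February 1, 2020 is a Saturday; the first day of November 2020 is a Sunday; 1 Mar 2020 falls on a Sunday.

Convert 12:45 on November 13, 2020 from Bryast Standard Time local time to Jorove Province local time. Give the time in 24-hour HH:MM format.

17:45

1 February 2020 is a Saturday, so the first Saturday is February 1 and the third is February 15.
1 November 2020 is a Sunday, so the first Sunday is November 1 and the third is November 15.
Daylight saving runs 15 February – 15 November; November 13, 2020 is inside that window, so Bryast Standard Time is at UTC−03:00.
12:45 Bryast Standard Time + 3h = 15:45 UTC.
1 March 2020 is a Sunday, so the first Sunday is March 1.
1 November 2020 is a Sunday, so the first Sunday is November 1 and the third is November 15.
At the standard offset (UTC+01:00), 15:45 UTC + 1h = 16:45 Jorove Province standard time.
The standard-time date in Jorove Province, November 13, 2020, lies within the daylight-saving period (1 March – 15 November), so Jorove Province is on daylight time, UTC+02:00.
15:45 UTC + 2h = 17:45 Jorove Province.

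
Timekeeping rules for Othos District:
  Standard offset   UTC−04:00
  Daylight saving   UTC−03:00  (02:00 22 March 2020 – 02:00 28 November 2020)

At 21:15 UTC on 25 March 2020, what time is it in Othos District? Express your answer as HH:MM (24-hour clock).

18:15

At the standard offset (UTC−04:00), 21:15 UTC − 4h = 17:15 Othos District standard time.
Daylight saving runs 22 March – 28 November; the standard-time date in Othos District, 25 March 2020, is inside that window, so Othos District is at UTC−03:00.
21:15 UTC − 3h = 18:15 local.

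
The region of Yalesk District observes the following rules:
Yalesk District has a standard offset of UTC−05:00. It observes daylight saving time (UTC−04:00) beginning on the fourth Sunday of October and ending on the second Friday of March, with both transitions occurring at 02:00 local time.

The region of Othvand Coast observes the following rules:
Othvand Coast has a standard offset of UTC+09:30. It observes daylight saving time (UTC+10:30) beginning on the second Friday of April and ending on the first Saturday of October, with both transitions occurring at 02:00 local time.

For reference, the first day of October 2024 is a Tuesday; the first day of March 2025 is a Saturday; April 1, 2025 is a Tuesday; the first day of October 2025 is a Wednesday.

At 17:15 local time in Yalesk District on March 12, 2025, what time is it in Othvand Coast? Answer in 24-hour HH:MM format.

06:45

1 October 2024 is a Tuesday, so the first Sunday is October 6 and the fourth is October 27.
1 March 2025 is a Saturday, so the first Friday is March 7 and the second is March 14.
March 12, 2025 lies within the daylight-saving period (27 October 2024 – 14 March 2025), so Yalesk District is on daylight time, UTC−04:00.
17:15 Yalesk District + 4h = 21:15 UTC.
1 April 2025 is a Tuesday, so the first Friday is April 4 and the second is April 11.
1 October 2025 is a Wednesday, so the first Saturday is October 4.
At the standard offset (UTC+09:30), 21:15 UTC + 9h30m = 06:45 Othvand Coast standard time (rolling into the next day, 13 March 2025).
The standard-time date in Othvand Coast, March 13, 2025, is outside the daylight-saving period (11 April – 4 October), so Othvand Coast is on standard time, UTC+09:30.
21:15 UTC + 9h30m = 06:45 Othvand Coast (rolling into the next day, 13 March 2025).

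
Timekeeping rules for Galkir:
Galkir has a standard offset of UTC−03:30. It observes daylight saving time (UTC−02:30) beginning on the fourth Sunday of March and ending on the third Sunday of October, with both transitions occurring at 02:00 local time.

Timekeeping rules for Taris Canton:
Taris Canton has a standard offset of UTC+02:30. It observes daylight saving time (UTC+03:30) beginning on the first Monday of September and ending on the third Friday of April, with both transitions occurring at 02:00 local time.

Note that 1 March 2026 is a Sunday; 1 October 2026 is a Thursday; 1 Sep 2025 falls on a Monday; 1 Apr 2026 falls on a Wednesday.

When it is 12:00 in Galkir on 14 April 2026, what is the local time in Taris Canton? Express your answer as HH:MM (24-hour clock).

1 March 2026 is a Sunday, so the first Sunday is March 1 and the fourth is March 22.
1 October 2026 is a Thursday, so the first Sunday is October 4 and the third is October 18.
14 April 2026 falls between 22 March and 18 October, so daylight saving is in effect and Galkir is at UTC−02:30.
12:00 Galkir + 2h30m = 14:30 UTC.
1 September 2025 is a Monday, so the first Monday is September 1.
1 April 2026 is a Wednesday, so the first Friday is April 3 and the third is April 17.
At the standard offset (UTC+02:30), 14:30 UTC + 2h30m = 17:00 Taris Canton standard time.
The standard-time date in Taris Canton, 14 April 2026, falls between 1 September 2025 and 17 April 2026, so daylight saving is in effect and Taris Canton is at UTC+03:30.
14:30 UTC + 3h30m = 18:00 Taris Canton.

18:00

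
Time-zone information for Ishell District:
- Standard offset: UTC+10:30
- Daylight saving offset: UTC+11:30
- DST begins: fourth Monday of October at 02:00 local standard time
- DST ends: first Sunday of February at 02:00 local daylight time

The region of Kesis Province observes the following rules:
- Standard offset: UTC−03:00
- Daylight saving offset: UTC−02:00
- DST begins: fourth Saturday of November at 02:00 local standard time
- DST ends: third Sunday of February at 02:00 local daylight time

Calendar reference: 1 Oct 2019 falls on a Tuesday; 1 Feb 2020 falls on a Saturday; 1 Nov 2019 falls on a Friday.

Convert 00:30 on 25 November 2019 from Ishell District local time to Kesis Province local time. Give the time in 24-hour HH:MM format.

1 October 2019 is a Tuesday, so the first Monday is October 7 and the fourth is October 28.
1 February 2020 is a Saturday, so the first Sunday is February 2.
Daylight saving runs 28 October 2019 – 2 February 2020; 25 November 2019 is inside that window, so Ishell District is at UTC+11:30.
00:30 Ishell District − 11h30m = 13:00 UTC (rolling into the previous day, 24 November 2019).
1 November 2019 is a Friday, so the first Saturday is November 2 and the fourth is November 23.
1 February 2020 is a Saturday, so the first Sunday is February 2 and the third is February 16.
At the standard offset (UTC−03:00), 13:00 UTC − 3h = 10:00 Kesis Province standard time.
The standard-time date in Kesis Province, 24 November 2019, falls between 23 November 2019 and 16 February 2020, so daylight saving is in effect and Kesis Province is at UTC−02:00.
13:00 UTC − 2h = 11:00 Kesis Province.

11:00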